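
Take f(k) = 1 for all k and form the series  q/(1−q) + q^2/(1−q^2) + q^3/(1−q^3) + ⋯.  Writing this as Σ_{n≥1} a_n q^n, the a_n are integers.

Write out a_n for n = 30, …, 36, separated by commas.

n=30: 1·30 2·15 3·10 5·6 6·5 10·3 15·2 30·1  f→[1+1+1+1+1+1+1+1]=8
d|31:{31,1}  Σf=1+1=2
n=32: 1·32 2·16 4·8 8·4 16·2 32·1  f→[1+1+1+1+1+1]=6
d|33:{33,11,3,1}  Σf=1+1+1+1=4
[q^34] f(1)=1,f(2)=1,f(17)=1,f(34)=1 ⇒ 4
d|35:{35,7,5,1}  Σf=1+1+1+1=4
q^36  k|36↦f(k): 1:1 2:1 3:1 4:1 6:1 9:1 12:1 18:1 36:1  a_36=9

8, 2, 6, 4, 4, 4, 9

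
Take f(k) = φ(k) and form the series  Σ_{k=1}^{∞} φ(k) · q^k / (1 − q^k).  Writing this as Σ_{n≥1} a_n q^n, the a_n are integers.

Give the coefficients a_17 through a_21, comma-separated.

q^17  k|17↦φ(k): 1:1 17:16  a_17=17
q^18  k|18↦φ(k): 1:1 2:1 3:2 6:2 9:6 18:6  a_18=18
[q^19] φ(1)=1,φ(19)=18 ⇒ 19
n=20: 20·1 10·2 5·4 4·5 2·10 1·20  φ→[8+4+4+2+1+1]=20
q^21  k|21↦φ(k): 1:1 3:2 7:6 21:12  a_21=21

17, 18, 19, 20, 21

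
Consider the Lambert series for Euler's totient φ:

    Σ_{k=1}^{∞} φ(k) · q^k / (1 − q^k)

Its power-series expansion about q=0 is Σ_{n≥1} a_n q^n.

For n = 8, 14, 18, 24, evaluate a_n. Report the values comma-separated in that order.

q^8  k|8↦φ(k): 8:4 4:2 2:1 1:1  a_8=8
d|14:{14,7,2,1}  Σφ=6+6+1+1=14
n=18: 1·18 2·9 3·6 6·3 9·2 18·1  φ→[1+1+2+2+6+6]=18
d|24:{1,2,3,4,6,8,12,24}  Σφ=1+1+2+2+2+4+4+8=24

8, 14, 18, 24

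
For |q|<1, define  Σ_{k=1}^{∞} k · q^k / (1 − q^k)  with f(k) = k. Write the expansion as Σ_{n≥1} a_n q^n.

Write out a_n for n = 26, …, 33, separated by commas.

n=26: 26·1 13·2 2·13 1·26  f→[26+13+2+1]=42
q^27  k|27↦f(k): 1:1 3:3 9:9 27:27  a_27=40
[q^28] f(28)=28,f(14)=14,f(7)=7,f(4)=4,f(2)=2,f(1)=1 ⇒ 56
q^29  k|29↦f(k): 29:29 1:1  a_29=30
[q^30] f(30)=30,f(15)=15,f(10)=10,f(6)=6,f(5)=5,f(3)=3,f(2)=2,f(1)=1 ⇒ 72
q^31  k|31↦f(k): 1:1 31:31  a_31=32
d|32:{1,2,4,8,16,32}  Σf=1+2+4+8+16+32=63
[q^33] f(33)=33,f(11)=11,f(3)=3,f(1)=1 ⇒ 48

42, 40, 56, 30, 72, 32, 63, 48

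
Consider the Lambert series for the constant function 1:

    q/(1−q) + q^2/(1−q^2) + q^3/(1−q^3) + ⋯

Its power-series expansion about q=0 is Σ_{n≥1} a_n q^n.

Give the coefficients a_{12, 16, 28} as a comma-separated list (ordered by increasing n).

6, 5, 6

[q^12] f(1)=1,f(2)=1,f(3)=1,f(4)=1,f(6)=1,f(12)=1 ⇒ 6
d|16:{1,2,4,8,16}  Σf=1+1+1+1+1=5
n=28: 28·1 14·2 7·4 4·7 2·14 1·28  f→[1+1+1+1+1+1]=6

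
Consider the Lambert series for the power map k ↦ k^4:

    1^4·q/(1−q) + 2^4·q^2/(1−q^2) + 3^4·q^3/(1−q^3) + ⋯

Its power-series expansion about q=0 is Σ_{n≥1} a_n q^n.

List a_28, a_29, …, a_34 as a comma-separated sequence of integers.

n=28: 1·28 2·14 4·7 7·4 14·2 28·1  f→[1+16+256+2401+38416+614656]=655746
[q^29] f(29)=707281,f(1)=1 ⇒ 707282
[q^30] f(1)=1,f(2)=16,f(3)=81,f(5)=625,f(6)=1296,f(10)=10000,f(15)=50625,f(30)=810000 ⇒ 872644
[q^31] f(1)=1,f(31)=923521 ⇒ 923522
n=32: 32·1 16·2 8·4 4·8 2·16 1·32  f→[1048576+65536+4096+256+16+1]=1118481
d|33:{1,3,11,33}  Σf=1+81+14641+1185921=1200644
d|34:{34,17,2,1}  Σf=1336336+83521+16+1=1419874

655746, 707282, 872644, 923522, 1118481, 1200644, 1419874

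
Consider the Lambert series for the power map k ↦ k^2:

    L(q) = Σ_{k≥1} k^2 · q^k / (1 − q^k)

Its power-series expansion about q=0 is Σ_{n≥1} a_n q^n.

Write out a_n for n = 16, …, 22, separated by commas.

q^16  k|16↦f(k): 1:1 2:4 4:16 8:64 16:256  a_16=341
n=17: 1·17 17·1  f→[1+289]=290
q^18  k|18↦f(k): 18:324 9:81 6:36 3:9 2:4 1:1  a_18=455
[q^19] f(1)=1,f(19)=361 ⇒ 362
[q^20] f(1)=1,f(2)=4,f(4)=16,f(5)=25,f(10)=100,f(20)=400 ⇒ 546
q^21  k|21↦f(k): 1:1 3:9 7:49 21:441  a_21=500
[q^22] f(1)=1,f(2)=4,f(11)=121,f(22)=484 ⇒ 610

341, 290, 455, 362, 546, 500, 610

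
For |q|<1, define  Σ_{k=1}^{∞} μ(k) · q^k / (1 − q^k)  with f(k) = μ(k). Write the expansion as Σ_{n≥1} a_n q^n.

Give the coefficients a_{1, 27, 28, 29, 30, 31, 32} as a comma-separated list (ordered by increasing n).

1, 0, 0, 0, 0, 0, 0

n=1: 1·1  μ→[1]=1
q^27  k|27↦μ(k): 1:1 3:-1 9:0 27:0  a_27=0
n=28: 28·1 14·2 7·4 4·7 2·14 1·28  μ→[0+1+(-1)+0+(-1)+1]=0
[q^29] μ(1)=1,μ(29)=-1 ⇒ 0
n=30: 1·30 2·15 3·10 5·6 6·5 10·3 15·2 30·1  μ→[1+(-1)+(-1)+(-1)+1+1+1+(-1)]=0
n=31: 31·1 1·31  μ→[(-1)+1]=0
d|32:{32,16,8,4,2,1}  Σμ=0+0+0+0+(-1)+1=0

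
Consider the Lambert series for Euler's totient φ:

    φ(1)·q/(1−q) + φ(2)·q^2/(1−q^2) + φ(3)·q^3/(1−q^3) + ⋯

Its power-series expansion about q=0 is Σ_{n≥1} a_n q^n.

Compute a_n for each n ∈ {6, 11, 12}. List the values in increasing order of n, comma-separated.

n=6: 1·6 2·3 3·2 6·1  φ→[1+1+2+2]=6
n=11: 11·1 1·11  φ→[10+1]=11
[q^12] φ(12)=4,φ(6)=2,φ(4)=2,φ(3)=2,φ(2)=1,φ(1)=1 ⇒ 12

6, 11, 12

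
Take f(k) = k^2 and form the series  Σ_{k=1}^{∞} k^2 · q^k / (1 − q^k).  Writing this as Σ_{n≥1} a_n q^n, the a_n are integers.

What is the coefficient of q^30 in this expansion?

a_30 = 1300

[q^30] f(1)=1,f(2)=4,f(3)=9,f(5)=25,f(6)=36,f(10)=100,f(15)=225,f(30)=900 ⇒ 1300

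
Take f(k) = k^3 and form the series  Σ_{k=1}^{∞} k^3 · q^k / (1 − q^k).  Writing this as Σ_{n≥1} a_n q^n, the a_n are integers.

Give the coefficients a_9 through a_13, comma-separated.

q^9  k|9↦f(k): 9:729 3:27 1:1  a_9=757
d|10:{10,5,2,1}  Σf=1000+125+8+1=1134
[q^11] f(11)=1331,f(1)=1 ⇒ 1332
d|12:{1,2,3,4,6,12}  Σf=1+8+27+64+216+1728=2044
n=13: 13·1 1·13  f→[2197+1]=2198

757, 1134, 1332, 2044, 2198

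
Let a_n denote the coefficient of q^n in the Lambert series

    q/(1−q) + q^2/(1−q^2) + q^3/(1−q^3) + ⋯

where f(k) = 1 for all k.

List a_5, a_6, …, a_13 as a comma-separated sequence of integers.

n=5: 1·5 5·1  f→[1+1]=2
q^6  k|6↦f(k): 6:1 3:1 2:1 1:1  a_6=4
d|7:{7,1}  Σf=1+1=2
d|8:{8,4,2,1}  Σf=1+1+1+1=4
q^9  k|9↦f(k): 9:1 3:1 1:1  a_9=3
[q^10] f(1)=1,f(2)=1,f(5)=1,f(10)=1 ⇒ 4
n=11: 11·1 1·11  f→[1+1]=2
q^12  k|12↦f(k): 1:1 2:1 3:1 4:1 6:1 12:1  a_12=6
n=13: 1·13 13·1  f→[1+1]=2

2, 4, 2, 4, 3, 4, 2, 6, 2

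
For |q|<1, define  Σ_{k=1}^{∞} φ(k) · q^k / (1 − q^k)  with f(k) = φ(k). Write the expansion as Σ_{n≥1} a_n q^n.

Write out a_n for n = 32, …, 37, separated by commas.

[q^32] φ(1)=1,φ(2)=1,φ(4)=2,φ(8)=4,φ(16)=8,φ(32)=16 ⇒ 32
n=33: 1·33 3·11 11·3 33·1  φ→[1+2+10+20]=33
[q^34] φ(34)=16,φ(17)=16,φ(2)=1,φ(1)=1 ⇒ 34
[q^35] φ(35)=24,φ(7)=6,φ(5)=4,φ(1)=1 ⇒ 35
n=36: 36·1 18·2 12·3 9·4 6·6 4·9 3·12 2·18 1·36  φ→[12+6+4+6+2+2+2+1+1]=36
q^37  k|37↦φ(k): 1:1 37:36  a_37=37

32, 33, 34, 35, 36, 37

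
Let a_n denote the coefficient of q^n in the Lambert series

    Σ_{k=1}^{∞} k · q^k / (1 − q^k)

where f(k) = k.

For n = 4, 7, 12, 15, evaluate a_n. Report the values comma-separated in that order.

[q^4] f(1)=1,f(2)=2,f(4)=4 ⇒ 7
n=7: 1·7 7·1  f→[1+7]=8
n=12: 12·1 6·2 4·3 3·4 2·6 1·12  f→[12+6+4+3+2+1]=28
q^15  k|15↦f(k): 1:1 3:3 5:5 15:15  a_15=24

7, 8, 28, 24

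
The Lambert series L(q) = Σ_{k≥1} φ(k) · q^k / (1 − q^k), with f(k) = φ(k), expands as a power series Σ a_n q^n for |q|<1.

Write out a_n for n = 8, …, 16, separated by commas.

[q^8] φ(1)=1,φ(2)=1,φ(4)=2,φ(8)=4 ⇒ 8
[q^9] φ(1)=1,φ(3)=2,φ(9)=6 ⇒ 9
n=10: 10·1 5·2 2·5 1·10  φ→[4+4+1+1]=10
d|11:{1,11}  Σφ=1+10=11
q^12  k|12↦φ(k): 12:4 6:2 4:2 3:2 2:1 1:1  a_12=12
n=13: 1·13 13·1  φ→[1+12]=13
d|14:{14,7,2,1}  Σφ=6+6+1+1=14
n=15: 15·1 5·3 3·5 1·15  φ→[8+4+2+1]=15
[q^16] φ(1)=1,φ(2)=1,φ(4)=2,φ(8)=4,φ(16)=8 ⇒ 16

8, 9, 10, 11, 12, 13, 14, 15, 16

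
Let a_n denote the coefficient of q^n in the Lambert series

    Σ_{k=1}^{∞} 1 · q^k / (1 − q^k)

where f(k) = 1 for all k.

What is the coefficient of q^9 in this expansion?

n=9: 1·9 3·3 9·1  f→[1+1+1]=3

a_9 = 3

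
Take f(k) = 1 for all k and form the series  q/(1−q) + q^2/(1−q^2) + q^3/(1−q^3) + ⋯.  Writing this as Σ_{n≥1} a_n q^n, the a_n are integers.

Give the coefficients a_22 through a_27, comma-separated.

[q^22] f(22)=1,f(11)=1,f(2)=1,f(1)=1 ⇒ 4
q^23  k|23↦f(k): 1:1 23:1  a_23=2
d|24:{1,2,3,4,6,8,12,24}  Σf=1+1+1+1+1+1+1+1=8
n=25: 1·25 5·5 25·1  f→[1+1+1]=3
n=26: 26·1 13·2 2·13 1·26  f→[1+1+1+1]=4
d|27:{1,3,9,27}  Σf=1+1+1+1=4

4, 2, 8, 3, 4, 4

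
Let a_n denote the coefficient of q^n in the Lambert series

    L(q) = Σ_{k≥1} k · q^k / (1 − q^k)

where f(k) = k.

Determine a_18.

[q^18] f(1)=1,f(2)=2,f(3)=3,f(6)=6,f(9)=9,f(18)=18 ⇒ 39

a_18 = 39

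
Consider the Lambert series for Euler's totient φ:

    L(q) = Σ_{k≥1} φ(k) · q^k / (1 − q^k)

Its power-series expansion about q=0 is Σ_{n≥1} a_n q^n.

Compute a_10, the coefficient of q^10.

d|10:{10,5,2,1}  Σφ=4+4+1+1=10

a_10 = 10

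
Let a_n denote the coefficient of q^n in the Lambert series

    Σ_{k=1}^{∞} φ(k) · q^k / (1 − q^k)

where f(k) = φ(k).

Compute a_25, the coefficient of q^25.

q^25  k|25↦φ(k): 1:1 5:4 25:20  a_25=25

a_25 = 25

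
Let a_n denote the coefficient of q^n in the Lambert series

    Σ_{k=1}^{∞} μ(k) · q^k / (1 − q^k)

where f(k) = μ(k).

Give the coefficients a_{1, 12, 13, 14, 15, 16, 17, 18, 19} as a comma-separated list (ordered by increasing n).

1, 0, 0, 0, 0, 0, 0, 0, 0

[q^1] μ(1)=1 ⇒ 1
q^12  k|12↦μ(k): 1:1 2:-1 3:-1 4:0 6:1 12:0  a_12=0
q^13  k|13↦μ(k): 13:-1 1:1  a_13=0
[q^14] μ(14)=1,μ(7)=-1,μ(2)=-1,μ(1)=1 ⇒ 0
[q^15] μ(15)=1,μ(5)=-1,μ(3)=-1,μ(1)=1 ⇒ 0
[q^16] μ(1)=1,μ(2)=-1,μ(4)=0,μ(8)=0,μ(16)=0 ⇒ 0
n=17: 1·17 17·1  μ→[1+(-1)]=0
[q^18] μ(18)=0,μ(9)=0,μ(6)=1,μ(3)=-1,μ(2)=-1,μ(1)=1 ⇒ 0
n=19: 1·19 19·1  μ→[1+(-1)]=0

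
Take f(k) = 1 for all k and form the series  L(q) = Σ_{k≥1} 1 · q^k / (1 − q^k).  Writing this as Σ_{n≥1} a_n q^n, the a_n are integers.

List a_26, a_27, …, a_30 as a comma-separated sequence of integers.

n=26: 26·1 13·2 2·13 1·26  f→[1+1+1+1]=4
n=27: 1·27 3·9 9·3 27·1  f→[1+1+1+1]=4
d|28:{28,14,7,4,2,1}  Σf=1+1+1+1+1+1=6
[q^29] f(29)=1,f(1)=1 ⇒ 2
n=30: 30·1 15·2 10·3 6·5 5·6 3·10 2·15 1·30  f→[1+1+1+1+1+1+1+1]=8

4, 4, 6, 2, 8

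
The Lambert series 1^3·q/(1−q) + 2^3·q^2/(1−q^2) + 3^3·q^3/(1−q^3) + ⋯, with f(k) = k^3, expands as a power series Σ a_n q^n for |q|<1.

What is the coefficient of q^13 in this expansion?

[q^13] f(13)=2197,f(1)=1 ⇒ 2198

a_13 = 2198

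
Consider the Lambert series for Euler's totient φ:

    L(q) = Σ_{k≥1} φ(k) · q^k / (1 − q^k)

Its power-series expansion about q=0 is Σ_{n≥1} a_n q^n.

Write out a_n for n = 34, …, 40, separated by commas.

n=34: 1·34 2·17 17·2 34·1  φ→[1+1+16+16]=34
q^35  k|35↦φ(k): 35:24 7:6 5:4 1:1  a_35=35
d|36:{36,18,12,9,6,4,3,2,1}  Σφ=12+6+4+6+2+2+2+1+1=36
n=37: 37·1 1·37  φ→[36+1]=37
n=38: 38·1 19·2 2·19 1·38  φ→[18+18+1+1]=38
d|39:{39,13,3,1}  Σφ=24+12+2+1=39
q^40  k|40↦φ(k): 40:16 20:8 10:4 8:4 5:4 4:2 2:1 1:1  a_40=40

34, 35, 36, 37, 38, 39, 40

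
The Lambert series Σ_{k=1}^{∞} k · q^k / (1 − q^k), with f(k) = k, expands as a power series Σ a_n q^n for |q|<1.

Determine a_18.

a_18 = 39

q^18  k|18↦f(k): 18:18 9:9 6:6 3:3 2:2 1:1  a_18=39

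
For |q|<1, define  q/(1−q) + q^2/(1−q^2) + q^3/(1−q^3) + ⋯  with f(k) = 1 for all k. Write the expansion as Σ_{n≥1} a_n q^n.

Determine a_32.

d|32:{32,16,8,4,2,1}  Σf=1+1+1+1+1+1=6

a_32 = 6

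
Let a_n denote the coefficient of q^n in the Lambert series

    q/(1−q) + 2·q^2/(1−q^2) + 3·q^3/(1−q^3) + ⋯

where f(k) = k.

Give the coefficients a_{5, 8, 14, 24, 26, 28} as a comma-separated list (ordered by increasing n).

6, 15, 24, 60, 42, 56

q^5  k|5↦f(k): 1:1 5:5  a_5=6
[q^8] f(1)=1,f(2)=2,f(4)=4,f(8)=8 ⇒ 15
[q^14] f(1)=1,f(2)=2,f(7)=7,f(14)=14 ⇒ 24
n=24: 24·1 12·2 8·3 6·4 4·6 3·8 2·12 1·24  f→[24+12+8+6+4+3+2+1]=60
q^26  k|26↦f(k): 26:26 13:13 2:2 1:1  a_26=42
n=28: 1·28 2·14 4·7 7·4 14·2 28·1  f→[1+2+4+7+14+28]=56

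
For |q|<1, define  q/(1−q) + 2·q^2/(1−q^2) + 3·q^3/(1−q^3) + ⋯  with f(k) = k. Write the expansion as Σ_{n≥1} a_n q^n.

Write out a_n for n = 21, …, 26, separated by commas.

n=21: 21·1 7·3 3·7 1·21  f→[21+7+3+1]=32
n=22: 22·1 11·2 2·11 1·22  f→[22+11+2+1]=36
[q^23] f(23)=23,f(1)=1 ⇒ 24
d|24:{24,12,8,6,4,3,2,1}  Σf=24+12+8+6+4+3+2+1=60
n=25: 1·25 5·5 25·1  f→[1+5+25]=31
q^26  k|26↦f(k): 1:1 2:2 13:13 26:26  a_26=42

32, 36, 24, 60, 31, 42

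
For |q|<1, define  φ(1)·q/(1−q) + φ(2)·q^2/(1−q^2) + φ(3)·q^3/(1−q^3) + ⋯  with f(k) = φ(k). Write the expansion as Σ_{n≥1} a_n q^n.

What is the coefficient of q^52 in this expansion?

n=52: 52·1 26·2 13·4 4·13 2·26 1·52  φ→[24+12+12+2+1+1]=52

a_52 = 52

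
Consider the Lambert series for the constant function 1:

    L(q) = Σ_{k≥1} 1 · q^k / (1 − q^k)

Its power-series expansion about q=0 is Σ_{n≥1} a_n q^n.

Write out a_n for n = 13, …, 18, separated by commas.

2, 4, 4, 5, 2, 6

n=13: 1·13 13·1  f→[1+1]=2
q^14  k|14↦f(k): 1:1 2:1 7:1 14:1  a_14=4
d|15:{15,5,3,1}  Σf=1+1+1+1=4
d|16:{1,2,4,8,16}  Σf=1+1+1+1+1=5
d|17:{17,1}  Σf=1+1=2
[q^18] f(1)=1,f(2)=1,f(3)=1,f(6)=1,f(9)=1,f(18)=1 ⇒ 6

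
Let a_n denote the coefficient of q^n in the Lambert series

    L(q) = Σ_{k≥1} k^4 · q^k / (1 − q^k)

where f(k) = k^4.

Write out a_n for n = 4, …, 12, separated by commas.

273, 626, 1394, 2402, 4369, 6643, 10642, 14642, 22386

[q^4] f(4)=256,f(2)=16,f(1)=1 ⇒ 273
d|5:{5,1}  Σf=625+1=626
n=6: 6·1 3·2 2·3 1·6  f→[1296+81+16+1]=1394
n=7: 1·7 7·1  f→[1+2401]=2402
n=8: 8·1 4·2 2·4 1·8  f→[4096+256+16+1]=4369
n=9: 9·1 3·3 1·9  f→[6561+81+1]=6643
d|10:{10,5,2,1}  Σf=10000+625+16+1=10642
n=11: 1·11 11·1  f→[1+14641]=14642
d|12:{1,2,3,4,6,12}  Σf=1+16+81+256+1296+20736=22386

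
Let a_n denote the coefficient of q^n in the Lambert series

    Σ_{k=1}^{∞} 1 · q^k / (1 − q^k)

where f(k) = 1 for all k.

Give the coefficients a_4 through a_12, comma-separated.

3, 2, 4, 2, 4, 3, 4, 2, 6

q^4  k|4↦f(k): 1:1 2:1 4:1  a_4=3
d|5:{5,1}  Σf=1+1=2
q^6  k|6↦f(k): 6:1 3:1 2:1 1:1  a_6=4
d|7:{1,7}  Σf=1+1=2
d|8:{8,4,2,1}  Σf=1+1+1+1=4
q^9  k|9↦f(k): 1:1 3:1 9:1  a_9=3
n=10: 10·1 5·2 2·5 1·10  f→[1+1+1+1]=4
d|11:{1,11}  Σf=1+1=2
n=12: 1·12 2·6 3·4 4·3 6·2 12·1  f→[1+1+1+1+1+1]=6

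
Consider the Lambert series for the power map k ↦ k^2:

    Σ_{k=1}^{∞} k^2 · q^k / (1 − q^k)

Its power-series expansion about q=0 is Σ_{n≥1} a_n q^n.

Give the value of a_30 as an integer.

[q^30] f(30)=900,f(15)=225,f(10)=100,f(6)=36,f(5)=25,f(3)=9,f(2)=4,f(1)=1 ⇒ 1300

a_30 = 1300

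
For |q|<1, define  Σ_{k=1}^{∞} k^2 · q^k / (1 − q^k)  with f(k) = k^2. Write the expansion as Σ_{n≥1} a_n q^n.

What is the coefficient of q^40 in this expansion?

q^40  k|40↦f(k): 40:1600 20:400 10:100 8:64 5:25 4:16 2:4 1:1  a_40=2210

a_40 = 2210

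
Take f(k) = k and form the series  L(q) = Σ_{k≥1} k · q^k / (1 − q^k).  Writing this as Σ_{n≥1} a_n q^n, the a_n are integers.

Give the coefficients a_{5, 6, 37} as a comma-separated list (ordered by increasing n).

6, 12, 38

d|5:{5,1}  Σf=5+1=6
q^6  k|6↦f(k): 1:1 2:2 3:3 6:6  a_6=12
d|37:{37,1}  Σf=37+1=38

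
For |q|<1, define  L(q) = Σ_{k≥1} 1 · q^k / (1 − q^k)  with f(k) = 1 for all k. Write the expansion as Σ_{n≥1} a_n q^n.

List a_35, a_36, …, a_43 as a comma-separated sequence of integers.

q^35  k|35↦f(k): 35:1 7:1 5:1 1:1  a_35=4
d|36:{1,2,3,4,6,9,12,18,36}  Σf=1+1+1+1+1+1+1+1+1=9
n=37: 1·37 37·1  f→[1+1]=2
d|38:{1,2,19,38}  Σf=1+1+1+1=4
d|39:{39,13,3,1}  Σf=1+1+1+1=4
d|40:{1,2,4,5,8,10,20,40}  Σf=1+1+1+1+1+1+1+1=8
d|41:{1,41}  Σf=1+1=2
q^42  k|42↦f(k): 1:1 2:1 3:1 6:1 7:1 14:1 21:1 42:1  a_42=8
q^43  k|43↦f(k): 1:1 43:1  a_43=2

4, 9, 2, 4, 4, 8, 2, 8, 2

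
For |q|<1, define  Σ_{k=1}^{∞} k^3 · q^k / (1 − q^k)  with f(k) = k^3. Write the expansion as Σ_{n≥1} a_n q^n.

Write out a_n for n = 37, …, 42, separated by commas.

50654, 61740, 61544, 73710, 68922, 86688

n=37: 1·37 37·1  f→[1+50653]=50654
q^38  k|38↦f(k): 38:54872 19:6859 2:8 1:1  a_38=61740
n=39: 39·1 13·3 3·13 1·39  f→[59319+2197+27+1]=61544
d|40:{1,2,4,5,8,10,20,40}  Σf=1+8+64+125+512+1000+8000+64000=73710
[q^41] f(1)=1,f(41)=68921 ⇒ 68922
d|42:{1,2,3,6,7,14,21,42}  Σf=1+8+27+216+343+2744+9261+74088=86688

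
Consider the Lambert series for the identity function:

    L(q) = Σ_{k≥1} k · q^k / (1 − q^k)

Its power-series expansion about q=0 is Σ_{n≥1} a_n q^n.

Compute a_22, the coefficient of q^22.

d|22:{1,2,11,22}  Σf=1+2+11+22=36

a_22 = 36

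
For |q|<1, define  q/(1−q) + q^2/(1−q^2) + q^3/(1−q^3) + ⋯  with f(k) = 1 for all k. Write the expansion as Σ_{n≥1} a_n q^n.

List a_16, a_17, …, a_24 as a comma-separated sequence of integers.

5, 2, 6, 2, 6, 4, 4, 2, 8

[q^16] f(1)=1,f(2)=1,f(4)=1,f(8)=1,f(16)=1 ⇒ 5
q^17  k|17↦f(k): 17:1 1:1  a_17=2
d|18:{1,2,3,6,9,18}  Σf=1+1+1+1+1+1=6
n=19: 19·1 1·19  f→[1+1]=2
q^20  k|20↦f(k): 1:1 2:1 4:1 5:1 10:1 20:1  a_20=6
[q^21] f(1)=1,f(3)=1,f(7)=1,f(21)=1 ⇒ 4
n=22: 1·22 2·11 11·2 22·1  f→[1+1+1+1]=4
[q^23] f(1)=1,f(23)=1 ⇒ 2
d|24:{1,2,3,4,6,8,12,24}  Σf=1+1+1+1+1+1+1+1=8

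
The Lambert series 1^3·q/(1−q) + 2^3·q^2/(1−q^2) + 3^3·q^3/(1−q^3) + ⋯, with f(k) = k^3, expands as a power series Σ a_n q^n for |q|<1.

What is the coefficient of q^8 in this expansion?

a_8 = 585

[q^8] f(8)=512,f(4)=64,f(2)=8,f(1)=1 ⇒ 585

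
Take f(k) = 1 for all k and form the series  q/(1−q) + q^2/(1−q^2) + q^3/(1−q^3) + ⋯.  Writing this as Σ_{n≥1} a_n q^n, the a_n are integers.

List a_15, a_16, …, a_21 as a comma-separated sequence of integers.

q^15  k|15↦f(k): 15:1 5:1 3:1 1:1  a_15=4
d|16:{16,8,4,2,1}  Σf=1+1+1+1+1=5
q^17  k|17↦f(k): 17:1 1:1  a_17=2
q^18  k|18↦f(k): 1:1 2:1 3:1 6:1 9:1 18:1  a_18=6
n=19: 19·1 1·19  f→[1+1]=2
n=20: 20·1 10·2 5·4 4·5 2·10 1·20  f→[1+1+1+1+1+1]=6
n=21: 1·21 3·7 7·3 21·1  f→[1+1+1+1]=4

4, 5, 2, 6, 2, 6, 4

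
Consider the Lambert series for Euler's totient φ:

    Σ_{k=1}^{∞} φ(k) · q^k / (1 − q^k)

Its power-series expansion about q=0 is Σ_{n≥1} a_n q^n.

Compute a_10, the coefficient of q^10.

q^10  k|10↦φ(k): 10:4 5:4 2:1 1:1  a_10=10

a_10 = 10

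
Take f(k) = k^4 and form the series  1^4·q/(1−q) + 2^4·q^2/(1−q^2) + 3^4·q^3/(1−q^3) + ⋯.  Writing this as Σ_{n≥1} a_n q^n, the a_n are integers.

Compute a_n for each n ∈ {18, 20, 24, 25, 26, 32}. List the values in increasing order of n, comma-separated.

d|18:{1,2,3,6,9,18}  Σf=1+16+81+1296+6561+104976=112931
n=20: 20·1 10·2 5·4 4·5 2·10 1·20  f→[160000+10000+625+256+16+1]=170898
[q^24] f(1)=1,f(2)=16,f(3)=81,f(4)=256,f(6)=1296,f(8)=4096,f(12)=20736,f(24)=331776 ⇒ 358258
d|25:{1,5,25}  Σf=1+625+390625=391251
n=26: 26·1 13·2 2·13 1·26  f→[456976+28561+16+1]=485554
[q^32] f(32)=1048576,f(16)=65536,f(8)=4096,f(4)=256,f(2)=16,f(1)=1 ⇒ 1118481

112931, 170898, 358258, 391251, 485554, 1118481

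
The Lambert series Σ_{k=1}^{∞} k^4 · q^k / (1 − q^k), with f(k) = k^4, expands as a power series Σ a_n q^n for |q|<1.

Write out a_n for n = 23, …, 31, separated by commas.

279842, 358258, 391251, 485554, 538084, 655746, 707282, 872644, 923522

n=23: 1·23 23·1  f→[1+279841]=279842
q^24  k|24↦f(k): 24:331776 12:20736 8:4096 6:1296 4:256 3:81 2:16 1:1  a_24=358258
[q^25] f(25)=390625,f(5)=625,f(1)=1 ⇒ 391251
d|26:{1,2,13,26}  Σf=1+16+28561+456976=485554
q^27  k|27↦f(k): 1:1 3:81 9:6561 27:531441  a_27=538084
d|28:{1,2,4,7,14,28}  Σf=1+16+256+2401+38416+614656=655746
q^29  k|29↦f(k): 29:707281 1:1  a_29=707282
n=30: 1·30 2·15 3·10 5·6 6·5 10·3 15·2 30·1  f→[1+16+81+625+1296+10000+50625+810000]=872644
d|31:{31,1}  Σf=923521+1=923522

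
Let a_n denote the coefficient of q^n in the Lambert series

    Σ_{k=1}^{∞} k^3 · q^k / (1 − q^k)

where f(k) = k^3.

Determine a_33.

a_33 = 37296

[q^33] f(33)=35937,f(11)=1331,f(3)=27,f(1)=1 ⇒ 37296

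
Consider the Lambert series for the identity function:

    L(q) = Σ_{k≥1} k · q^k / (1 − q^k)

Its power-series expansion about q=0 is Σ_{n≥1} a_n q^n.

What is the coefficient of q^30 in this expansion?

a_30 = 72

d|30:{1,2,3,5,6,10,15,30}  Σf=1+2+3+5+6+10+15+30=72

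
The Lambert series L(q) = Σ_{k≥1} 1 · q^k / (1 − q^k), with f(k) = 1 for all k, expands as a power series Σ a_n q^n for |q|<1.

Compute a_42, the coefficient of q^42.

a_42 = 8

d|42:{1,2,3,6,7,14,21,42}  Σf=1+1+1+1+1+1+1+1=8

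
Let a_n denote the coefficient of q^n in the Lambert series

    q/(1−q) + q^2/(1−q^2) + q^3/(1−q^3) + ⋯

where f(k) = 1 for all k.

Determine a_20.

[q^20] f(1)=1,f(2)=1,f(4)=1,f(5)=1,f(10)=1,f(20)=1 ⇒ 6

a_20 = 6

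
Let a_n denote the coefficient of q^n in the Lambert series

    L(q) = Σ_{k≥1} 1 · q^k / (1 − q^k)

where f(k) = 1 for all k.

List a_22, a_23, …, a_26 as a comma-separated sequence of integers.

n=22: 22·1 11·2 2·11 1·22  f→[1+1+1+1]=4
d|23:{23,1}  Σf=1+1=2
[q^24] f(24)=1,f(12)=1,f(8)=1,f(6)=1,f(4)=1,f(3)=1,f(2)=1,f(1)=1 ⇒ 8
q^25  k|25↦f(k): 1:1 5:1 25:1  a_25=3
d|26:{1,2,13,26}  Σf=1+1+1+1=4

4, 2, 8, 3, 4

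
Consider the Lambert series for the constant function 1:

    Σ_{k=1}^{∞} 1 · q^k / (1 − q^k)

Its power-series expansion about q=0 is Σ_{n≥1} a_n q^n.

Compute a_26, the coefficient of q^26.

[q^26] f(26)=1,f(13)=1,f(2)=1,f(1)=1 ⇒ 4

a_26 = 4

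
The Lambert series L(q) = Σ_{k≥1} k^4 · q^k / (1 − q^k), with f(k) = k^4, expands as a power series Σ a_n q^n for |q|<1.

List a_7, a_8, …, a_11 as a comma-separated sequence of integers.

[q^7] f(7)=2401,f(1)=1 ⇒ 2402
q^8  k|8↦f(k): 8:4096 4:256 2:16 1:1  a_8=4369
n=9: 9·1 3·3 1·9  f→[6561+81+1]=6643
[q^10] f(1)=1,f(2)=16,f(5)=625,f(10)=10000 ⇒ 10642
d|11:{11,1}  Σf=14641+1=14642

2402, 4369, 6643, 10642, 14642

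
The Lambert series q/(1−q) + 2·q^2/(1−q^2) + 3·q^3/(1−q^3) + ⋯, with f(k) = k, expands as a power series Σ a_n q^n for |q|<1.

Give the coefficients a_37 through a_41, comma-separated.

[q^37] f(37)=37,f(1)=1 ⇒ 38
n=38: 38·1 19·2 2·19 1·38  f→[38+19+2+1]=60
d|39:{1,3,13,39}  Σf=1+3+13+39=56
n=40: 40·1 20·2 10·4 8·5 5·8 4·10 2·20 1·40  f→[40+20+10+8+5+4+2+1]=90
[q^41] f(41)=41,f(1)=1 ⇒ 42

38, 60, 56, 90, 42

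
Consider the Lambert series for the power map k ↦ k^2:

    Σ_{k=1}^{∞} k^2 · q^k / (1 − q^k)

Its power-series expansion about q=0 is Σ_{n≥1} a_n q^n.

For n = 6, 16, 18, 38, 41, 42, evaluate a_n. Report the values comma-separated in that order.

50, 341, 455, 1810, 1682, 2500

q^6  k|6↦f(k): 6:36 3:9 2:4 1:1  a_6=50
q^16  k|16↦f(k): 16:256 8:64 4:16 2:4 1:1  a_16=341
d|18:{1,2,3,6,9,18}  Σf=1+4+9+36+81+324=455
d|38:{38,19,2,1}  Σf=1444+361+4+1=1810
d|41:{41,1}  Σf=1681+1=1682
d|42:{1,2,3,6,7,14,21,42}  Σf=1+4+9+36+49+196+441+1764=2500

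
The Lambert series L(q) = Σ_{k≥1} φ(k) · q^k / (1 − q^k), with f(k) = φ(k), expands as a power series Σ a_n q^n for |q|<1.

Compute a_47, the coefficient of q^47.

q^47  k|47↦φ(k): 1:1 47:46  a_47=47

a_47 = 47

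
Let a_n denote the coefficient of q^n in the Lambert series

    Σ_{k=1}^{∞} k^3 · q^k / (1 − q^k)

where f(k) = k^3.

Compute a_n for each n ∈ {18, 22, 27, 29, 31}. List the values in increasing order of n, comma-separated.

6813, 11988, 20440, 24390, 29792

q^18  k|18↦f(k): 18:5832 9:729 6:216 3:27 2:8 1:1  a_18=6813
n=22: 22·1 11·2 2·11 1·22  f→[10648+1331+8+1]=11988
q^27  k|27↦f(k): 1:1 3:27 9:729 27:19683  a_27=20440
n=29: 1·29 29·1  f→[1+24389]=24390
[q^31] f(1)=1,f(31)=29791 ⇒ 29792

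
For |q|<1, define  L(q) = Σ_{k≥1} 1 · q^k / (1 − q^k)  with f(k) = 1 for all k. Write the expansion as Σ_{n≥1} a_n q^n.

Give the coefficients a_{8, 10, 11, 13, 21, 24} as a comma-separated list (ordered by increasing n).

d|8:{8,4,2,1}  Σf=1+1+1+1=4
n=10: 1·10 2·5 5·2 10·1  f→[1+1+1+1]=4
[q^11] f(1)=1,f(11)=1 ⇒ 2
q^13  k|13↦f(k): 13:1 1:1  a_13=2
n=21: 1·21 3·7 7·3 21·1  f→[1+1+1+1]=4
q^24  k|24↦f(k): 1:1 2:1 3:1 4:1 6:1 8:1 12:1 24:1  a_24=8

4, 4, 2, 2, 4, 8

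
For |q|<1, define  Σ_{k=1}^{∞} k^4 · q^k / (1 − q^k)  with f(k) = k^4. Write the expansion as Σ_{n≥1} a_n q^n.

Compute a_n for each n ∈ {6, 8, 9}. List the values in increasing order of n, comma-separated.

q^6  k|6↦f(k): 1:1 2:16 3:81 6:1296  a_6=1394
d|8:{8,4,2,1}  Σf=4096+256+16+1=4369
n=9: 9·1 3·3 1·9  f→[6561+81+1]=6643

1394, 4369, 6643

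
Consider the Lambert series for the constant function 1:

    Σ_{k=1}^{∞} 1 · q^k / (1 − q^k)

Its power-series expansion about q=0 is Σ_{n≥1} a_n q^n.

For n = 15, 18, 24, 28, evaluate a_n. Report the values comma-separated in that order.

d|15:{15,5,3,1}  Σf=1+1+1+1=4
[q^18] f(1)=1,f(2)=1,f(3)=1,f(6)=1,f(9)=1,f(18)=1 ⇒ 6
n=24: 1·24 2·12 3·8 4·6 6·4 8·3 12·2 24·1  f→[1+1+1+1+1+1+1+1]=8
[q^28] f(28)=1,f(14)=1,f(7)=1,f(4)=1,f(2)=1,f(1)=1 ⇒ 6

4, 6, 8, 6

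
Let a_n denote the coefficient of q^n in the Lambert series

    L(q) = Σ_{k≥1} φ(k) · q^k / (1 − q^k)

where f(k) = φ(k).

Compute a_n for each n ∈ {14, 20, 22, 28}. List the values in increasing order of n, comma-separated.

[q^14] φ(14)=6,φ(7)=6,φ(2)=1,φ(1)=1 ⇒ 14
q^20  k|20↦φ(k): 20:8 10:4 5:4 4:2 2:1 1:1  a_20=20
[q^22] φ(22)=10,φ(11)=10,φ(2)=1,φ(1)=1 ⇒ 22
n=28: 1·28 2·14 4·7 7·4 14·2 28·1  φ→[1+1+2+6+6+12]=28

14, 20, 22, 28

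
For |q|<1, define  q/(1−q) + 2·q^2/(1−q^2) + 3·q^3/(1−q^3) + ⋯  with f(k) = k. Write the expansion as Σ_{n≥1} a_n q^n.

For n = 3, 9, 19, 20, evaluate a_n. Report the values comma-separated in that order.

4, 13, 20, 42

d|3:{1,3}  Σf=1+3=4
n=9: 1·9 3·3 9·1  f→[1+3+9]=13
[q^19] f(19)=19,f(1)=1 ⇒ 20
[q^20] f(20)=20,f(10)=10,f(5)=5,f(4)=4,f(2)=2,f(1)=1 ⇒ 42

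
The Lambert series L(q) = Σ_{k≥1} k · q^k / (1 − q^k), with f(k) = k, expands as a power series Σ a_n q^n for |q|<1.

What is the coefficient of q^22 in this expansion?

n=22: 22·1 11·2 2·11 1·22  f→[22+11+2+1]=36

a_22 = 36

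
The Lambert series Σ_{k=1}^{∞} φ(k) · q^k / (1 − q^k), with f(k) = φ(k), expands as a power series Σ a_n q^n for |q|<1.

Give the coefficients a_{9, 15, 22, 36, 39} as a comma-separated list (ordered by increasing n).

[q^9] φ(1)=1,φ(3)=2,φ(9)=6 ⇒ 9
n=15: 1·15 3·5 5·3 15·1  φ→[1+2+4+8]=15
[q^22] φ(22)=10,φ(11)=10,φ(2)=1,φ(1)=1 ⇒ 22
n=36: 36·1 18·2 12·3 9·4 6·6 4·9 3·12 2·18 1·36  φ→[12+6+4+6+2+2+2+1+1]=36
q^39  k|39↦φ(k): 1:1 3:2 13:12 39:24  a_39=39

9, 15, 22, 36, 39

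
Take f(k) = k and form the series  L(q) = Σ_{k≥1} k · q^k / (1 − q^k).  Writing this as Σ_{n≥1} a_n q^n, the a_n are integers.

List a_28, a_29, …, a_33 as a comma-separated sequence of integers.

56, 30, 72, 32, 63, 48

[q^28] f(28)=28,f(14)=14,f(7)=7,f(4)=4,f(2)=2,f(1)=1 ⇒ 56
d|29:{29,1}  Σf=29+1=30
q^30  k|30↦f(k): 1:1 2:2 3:3 5:5 6:6 10:10 15:15 30:30  a_30=72
q^31  k|31↦f(k): 1:1 31:31  a_31=32
[q^32] f(1)=1,f(2)=2,f(4)=4,f(8)=8,f(16)=16,f(32)=32 ⇒ 63
[q^33] f(1)=1,f(3)=3,f(11)=11,f(33)=33 ⇒ 48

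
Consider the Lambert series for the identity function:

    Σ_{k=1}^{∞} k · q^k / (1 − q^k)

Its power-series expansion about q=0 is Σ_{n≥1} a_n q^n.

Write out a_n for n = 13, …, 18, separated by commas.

14, 24, 24, 31, 18, 39

d|13:{13,1}  Σf=13+1=14
[q^14] f(1)=1,f(2)=2,f(7)=7,f(14)=14 ⇒ 24
[q^15] f(15)=15,f(5)=5,f(3)=3,f(1)=1 ⇒ 24
q^16  k|16↦f(k): 1:1 2:2 4:4 8:8 16:16  a_16=31
q^17  k|17↦f(k): 17:17 1:1  a_17=18
q^18  k|18↦f(k): 18:18 9:9 6:6 3:3 2:2 1:1  a_18=39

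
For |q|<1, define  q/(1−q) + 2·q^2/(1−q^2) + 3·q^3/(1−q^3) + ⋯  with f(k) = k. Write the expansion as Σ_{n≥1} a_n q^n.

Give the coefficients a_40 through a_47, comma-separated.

90, 42, 96, 44, 84, 78, 72, 48

[q^40] f(40)=40,f(20)=20,f(10)=10,f(8)=8,f(5)=5,f(4)=4,f(2)=2,f(1)=1 ⇒ 90
[q^41] f(41)=41,f(1)=1 ⇒ 42
n=42: 1·42 2·21 3·14 6·7 7·6 14·3 21·2 42·1  f→[1+2+3+6+7+14+21+42]=96
d|43:{43,1}  Σf=43+1=44
n=44: 44·1 22·2 11·4 4·11 2·22 1·44  f→[44+22+11+4+2+1]=84
d|45:{1,3,5,9,15,45}  Σf=1+3+5+9+15+45=78
q^46  k|46↦f(k): 46:46 23:23 2:2 1:1  a_46=72
q^47  k|47↦f(k): 47:47 1:1  a_47=48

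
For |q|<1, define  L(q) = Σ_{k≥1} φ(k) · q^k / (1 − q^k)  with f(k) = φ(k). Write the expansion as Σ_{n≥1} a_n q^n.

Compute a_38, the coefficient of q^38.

[q^38] φ(38)=18,φ(19)=18,φ(2)=1,φ(1)=1 ⇒ 38

a_38 = 38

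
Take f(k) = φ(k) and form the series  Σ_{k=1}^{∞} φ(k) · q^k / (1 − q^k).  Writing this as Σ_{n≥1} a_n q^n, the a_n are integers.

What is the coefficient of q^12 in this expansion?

d|12:{12,6,4,3,2,1}  Σφ=4+2+2+2+1+1=12

a_12 = 12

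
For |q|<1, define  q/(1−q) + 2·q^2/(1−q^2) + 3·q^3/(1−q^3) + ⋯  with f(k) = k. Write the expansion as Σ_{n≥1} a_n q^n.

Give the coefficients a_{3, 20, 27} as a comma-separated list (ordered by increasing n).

n=3: 1·3 3·1  f→[1+3]=4
q^20  k|20↦f(k): 20:20 10:10 5:5 4:4 2:2 1:1  a_20=42
n=27: 27·1 9·3 3·9 1·27  f→[27+9+3+1]=40

4, 42, 40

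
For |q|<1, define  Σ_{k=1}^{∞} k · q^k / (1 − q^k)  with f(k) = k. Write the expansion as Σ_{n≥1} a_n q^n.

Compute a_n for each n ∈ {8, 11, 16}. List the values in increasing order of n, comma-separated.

15, 12, 31

d|8:{8,4,2,1}  Σf=8+4+2+1=15
d|11:{1,11}  Σf=1+11=12
q^16  k|16↦f(k): 16:16 8:8 4:4 2:2 1:1  a_16=31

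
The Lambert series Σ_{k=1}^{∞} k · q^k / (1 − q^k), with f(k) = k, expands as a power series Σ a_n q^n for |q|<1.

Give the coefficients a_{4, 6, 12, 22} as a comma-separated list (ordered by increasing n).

7, 12, 28, 36

[q^4] f(1)=1,f(2)=2,f(4)=4 ⇒ 7
d|6:{1,2,3,6}  Σf=1+2+3+6=12
d|12:{1,2,3,4,6,12}  Σf=1+2+3+4+6+12=28
d|22:{22,11,2,1}  Σf=22+11+2+1=36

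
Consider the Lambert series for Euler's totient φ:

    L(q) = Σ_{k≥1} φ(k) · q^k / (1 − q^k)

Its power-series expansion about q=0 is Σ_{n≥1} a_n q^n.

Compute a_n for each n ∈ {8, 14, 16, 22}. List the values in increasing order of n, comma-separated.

d|8:{8,4,2,1}  Σφ=4+2+1+1=8
d|14:{1,2,7,14}  Σφ=1+1+6+6=14
n=16: 1·16 2·8 4·4 8·2 16·1  φ→[1+1+2+4+8]=16
q^22  k|22↦φ(k): 22:10 11:10 2:1 1:1  a_22=22

8, 14, 16, 22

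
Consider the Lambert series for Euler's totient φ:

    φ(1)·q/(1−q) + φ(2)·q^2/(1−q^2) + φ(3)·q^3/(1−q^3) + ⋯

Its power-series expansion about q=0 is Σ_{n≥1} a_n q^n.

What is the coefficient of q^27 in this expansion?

q^27  k|27↦φ(k): 27:18 9:6 3:2 1:1  a_27=27

a_27 = 27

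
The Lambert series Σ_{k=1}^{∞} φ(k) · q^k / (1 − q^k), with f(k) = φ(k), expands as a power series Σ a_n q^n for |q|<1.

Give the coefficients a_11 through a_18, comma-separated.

d|11:{11,1}  Σφ=10+1=11
n=12: 12·1 6·2 4·3 3·4 2·6 1·12  φ→[4+2+2+2+1+1]=12
d|13:{13,1}  Σφ=12+1=13
n=14: 14·1 7·2 2·7 1·14  φ→[6+6+1+1]=14
d|15:{1,3,5,15}  Σφ=1+2+4+8=15
q^16  k|16↦φ(k): 1:1 2:1 4:2 8:4 16:8  a_16=16
q^17  k|17↦φ(k): 17:16 1:1  a_17=17
[q^18] φ(1)=1,φ(2)=1,φ(3)=2,φ(6)=2,φ(9)=6,φ(18)=6 ⇒ 18

11, 12, 13, 14, 15, 16, 17, 18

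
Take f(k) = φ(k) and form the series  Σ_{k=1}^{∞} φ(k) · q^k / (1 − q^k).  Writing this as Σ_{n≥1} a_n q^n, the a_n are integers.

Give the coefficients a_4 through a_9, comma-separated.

n=4: 4·1 2·2 1·4  φ→[2+1+1]=4
[q^5] φ(5)=4,φ(1)=1 ⇒ 5
n=6: 6·1 3·2 2·3 1·6  φ→[2+2+1+1]=6
n=7: 7·1 1·7  φ→[6+1]=7
n=8: 1·8 2·4 4·2 8·1  φ→[1+1+2+4]=8
[q^9] φ(1)=1,φ(3)=2,φ(9)=6 ⇒ 9

4, 5, 6, 7, 8, 9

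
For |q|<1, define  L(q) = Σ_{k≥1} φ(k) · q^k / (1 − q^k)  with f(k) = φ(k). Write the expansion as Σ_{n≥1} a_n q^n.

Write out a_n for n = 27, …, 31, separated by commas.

d|27:{1,3,9,27}  Σφ=1+2+6+18=27
[q^28] φ(28)=12,φ(14)=6,φ(7)=6,φ(4)=2,φ(2)=1,φ(1)=1 ⇒ 28
d|29:{29,1}  Σφ=28+1=29
q^30  k|30↦φ(k): 30:8 15:8 10:4 6:2 5:4 3:2 2:1 1:1  a_30=30
d|31:{31,1}  Σφ=30+1=31

27, 28, 29, 30, 31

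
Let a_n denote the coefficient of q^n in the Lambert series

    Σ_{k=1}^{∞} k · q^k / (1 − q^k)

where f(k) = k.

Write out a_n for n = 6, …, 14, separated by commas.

12, 8, 15, 13, 18, 12, 28, 14, 24

n=6: 6·1 3·2 2·3 1·6  f→[6+3+2+1]=12
q^7  k|7↦f(k): 7:7 1:1  a_7=8
d|8:{8,4,2,1}  Σf=8+4+2+1=15
d|9:{9,3,1}  Σf=9+3+1=13
[q^10] f(1)=1,f(2)=2,f(5)=5,f(10)=10 ⇒ 18
d|11:{11,1}  Σf=11+1=12
q^12  k|12↦f(k): 1:1 2:2 3:3 4:4 6:6 12:12  a_12=28
[q^13] f(13)=13,f(1)=1 ⇒ 14
[q^14] f(14)=14,f(7)=7,f(2)=2,f(1)=1 ⇒ 24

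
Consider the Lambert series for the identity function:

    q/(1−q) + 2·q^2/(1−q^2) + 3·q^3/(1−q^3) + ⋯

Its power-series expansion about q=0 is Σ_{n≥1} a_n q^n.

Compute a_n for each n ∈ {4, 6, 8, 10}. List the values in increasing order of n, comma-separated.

7, 12, 15, 18

n=4: 4·1 2·2 1·4  f→[4+2+1]=7
[q^6] f(1)=1,f(2)=2,f(3)=3,f(6)=6 ⇒ 12
d|8:{8,4,2,1}  Σf=8+4+2+1=15
n=10: 1·10 2·5 5·2 10·1  f→[1+2+5+10]=18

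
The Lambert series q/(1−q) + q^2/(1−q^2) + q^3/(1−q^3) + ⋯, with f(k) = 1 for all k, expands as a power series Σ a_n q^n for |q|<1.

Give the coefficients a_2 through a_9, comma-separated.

n=2: 1·2 2·1  f→[1+1]=2
n=3: 1·3 3·1  f→[1+1]=2
[q^4] f(4)=1,f(2)=1,f(1)=1 ⇒ 3
n=5: 1·5 5·1  f→[1+1]=2
q^6  k|6↦f(k): 6:1 3:1 2:1 1:1  a_6=4
d|7:{1,7}  Σf=1+1=2
d|8:{1,2,4,8}  Σf=1+1+1+1=4
[q^9] f(9)=1,f(3)=1,f(1)=1 ⇒ 3

2, 2, 3, 2, 4, 2, 4, 3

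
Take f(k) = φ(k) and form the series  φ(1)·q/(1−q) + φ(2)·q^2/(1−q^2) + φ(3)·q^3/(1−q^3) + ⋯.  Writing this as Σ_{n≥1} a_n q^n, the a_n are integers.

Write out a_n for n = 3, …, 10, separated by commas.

d|3:{3,1}  Σφ=2+1=3
d|4:{4,2,1}  Σφ=2+1+1=4
n=5: 5·1 1·5  φ→[4+1]=5
q^6  k|6↦φ(k): 6:2 3:2 2:1 1:1  a_6=6
q^7  k|7↦φ(k): 7:6 1:1  a_7=7
q^8  k|8↦φ(k): 1:1 2:1 4:2 8:4  a_8=8
n=9: 9·1 3·3 1·9  φ→[6+2+1]=9
[q^10] φ(10)=4,φ(5)=4,φ(2)=1,φ(1)=1 ⇒ 10

3, 4, 5, 6, 7, 8, 9, 10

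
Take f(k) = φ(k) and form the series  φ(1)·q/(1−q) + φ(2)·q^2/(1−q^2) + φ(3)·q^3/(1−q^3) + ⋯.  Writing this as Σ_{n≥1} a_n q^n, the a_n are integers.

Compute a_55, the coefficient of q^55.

[q^55] φ(1)=1,φ(5)=4,φ(11)=10,φ(55)=40 ⇒ 55

a_55 = 55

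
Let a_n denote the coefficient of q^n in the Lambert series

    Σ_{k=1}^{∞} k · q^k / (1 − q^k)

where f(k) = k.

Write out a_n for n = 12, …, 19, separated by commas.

28, 14, 24, 24, 31, 18, 39, 20

[q^12] f(1)=1,f(2)=2,f(3)=3,f(4)=4,f(6)=6,f(12)=12 ⇒ 28
q^13  k|13↦f(k): 1:1 13:13  a_13=14
n=14: 1·14 2·7 7·2 14·1  f→[1+2+7+14]=24
n=15: 15·1 5·3 3·5 1·15  f→[15+5+3+1]=24
q^16  k|16↦f(k): 1:1 2:2 4:4 8:8 16:16  a_16=31
q^17  k|17↦f(k): 1:1 17:17  a_17=18
q^18  k|18↦f(k): 1:1 2:2 3:3 6:6 9:9 18:18  a_18=39
n=19: 19·1 1·19  f→[19+1]=20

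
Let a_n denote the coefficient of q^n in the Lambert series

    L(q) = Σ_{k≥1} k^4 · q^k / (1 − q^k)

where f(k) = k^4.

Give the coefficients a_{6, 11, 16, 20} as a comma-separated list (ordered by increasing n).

1394, 14642, 69905, 170898

d|6:{6,3,2,1}  Σf=1296+81+16+1=1394
n=11: 11·1 1·11  f→[14641+1]=14642
[q^16] f(16)=65536,f(8)=4096,f(4)=256,f(2)=16,f(1)=1 ⇒ 69905
q^20  k|20↦f(k): 1:1 2:16 4:256 5:625 10:10000 20:160000  a_20=170898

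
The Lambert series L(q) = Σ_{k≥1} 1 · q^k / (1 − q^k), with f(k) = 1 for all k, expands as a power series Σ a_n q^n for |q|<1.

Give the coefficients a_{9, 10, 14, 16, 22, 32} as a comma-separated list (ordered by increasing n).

3, 4, 4, 5, 4, 6

d|9:{9,3,1}  Σf=1+1+1=3
q^10  k|10↦f(k): 10:1 5:1 2:1 1:1  a_10=4
n=14: 14·1 7·2 2·7 1·14  f→[1+1+1+1]=4
d|16:{1,2,4,8,16}  Σf=1+1+1+1+1=5
d|22:{22,11,2,1}  Σf=1+1+1+1=4
n=32: 1·32 2·16 4·8 8·4 16·2 32·1  f→[1+1+1+1+1+1]=6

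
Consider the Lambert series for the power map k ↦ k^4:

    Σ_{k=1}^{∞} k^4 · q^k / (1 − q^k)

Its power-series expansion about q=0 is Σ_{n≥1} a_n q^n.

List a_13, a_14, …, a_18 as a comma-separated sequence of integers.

q^13  k|13↦f(k): 13:28561 1:1  a_13=28562
d|14:{1,2,7,14}  Σf=1+16+2401+38416=40834
d|15:{1,3,5,15}  Σf=1+81+625+50625=51332
d|16:{1,2,4,8,16}  Σf=1+16+256+4096+65536=69905
d|17:{1,17}  Σf=1+83521=83522
q^18  k|18↦f(k): 1:1 2:16 3:81 6:1296 9:6561 18:104976  a_18=112931

28562, 40834, 51332, 69905, 83522, 112931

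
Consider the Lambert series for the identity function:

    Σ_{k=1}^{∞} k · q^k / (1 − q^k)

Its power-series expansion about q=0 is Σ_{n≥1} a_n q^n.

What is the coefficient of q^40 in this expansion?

[q^40] f(1)=1,f(2)=2,f(4)=4,f(5)=5,f(8)=8,f(10)=10,f(20)=20,f(40)=40 ⇒ 90

a_40 = 90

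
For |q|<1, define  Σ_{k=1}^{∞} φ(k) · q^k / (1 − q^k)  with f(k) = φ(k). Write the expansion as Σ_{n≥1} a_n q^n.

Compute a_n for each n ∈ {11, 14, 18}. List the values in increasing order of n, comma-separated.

n=11: 11·1 1·11  φ→[10+1]=11
d|14:{1,2,7,14}  Σφ=1+1+6+6=14
q^18  k|18↦φ(k): 1:1 2:1 3:2 6:2 9:6 18:6  a_18=18

11, 14, 18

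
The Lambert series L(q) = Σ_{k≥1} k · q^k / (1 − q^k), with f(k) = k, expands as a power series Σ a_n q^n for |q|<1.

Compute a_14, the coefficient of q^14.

a_14 = 24

d|14:{1,2,7,14}  Σf=1+2+7+14=24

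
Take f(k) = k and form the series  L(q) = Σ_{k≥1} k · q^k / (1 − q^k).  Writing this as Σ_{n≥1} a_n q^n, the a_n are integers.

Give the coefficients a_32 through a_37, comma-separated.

63, 48, 54, 48, 91, 38

d|32:{32,16,8,4,2,1}  Σf=32+16+8+4+2+1=63
q^33  k|33↦f(k): 33:33 11:11 3:3 1:1  a_33=48
q^34  k|34↦f(k): 34:34 17:17 2:2 1:1  a_34=54
d|35:{1,5,7,35}  Σf=1+5+7+35=48
d|36:{36,18,12,9,6,4,3,2,1}  Σf=36+18+12+9+6+4+3+2+1=91
n=37: 1·37 37·1  f→[1+37]=38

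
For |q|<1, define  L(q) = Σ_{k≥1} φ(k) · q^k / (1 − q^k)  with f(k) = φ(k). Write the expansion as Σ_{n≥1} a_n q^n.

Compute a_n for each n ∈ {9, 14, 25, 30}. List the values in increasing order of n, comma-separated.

[q^9] φ(9)=6,φ(3)=2,φ(1)=1 ⇒ 9
n=14: 14·1 7·2 2·7 1·14  φ→[6+6+1+1]=14
[q^25] φ(1)=1,φ(5)=4,φ(25)=20 ⇒ 25
n=30: 1·30 2·15 3·10 5·6 6·5 10·3 15·2 30·1  φ→[1+1+2+4+2+4+8+8]=30

9, 14, 25, 30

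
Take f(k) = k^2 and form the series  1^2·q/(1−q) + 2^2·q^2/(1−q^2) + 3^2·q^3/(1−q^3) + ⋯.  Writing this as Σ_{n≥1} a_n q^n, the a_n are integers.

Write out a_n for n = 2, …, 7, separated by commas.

5, 10, 21, 26, 50, 50

[q^2] f(1)=1,f(2)=4 ⇒ 5
[q^3] f(1)=1,f(3)=9 ⇒ 10
n=4: 1·4 2·2 4·1  f→[1+4+16]=21
[q^5] f(5)=25,f(1)=1 ⇒ 26
n=6: 1·6 2·3 3·2 6·1  f→[1+4+9+36]=50
[q^7] f(1)=1,f(7)=49 ⇒ 50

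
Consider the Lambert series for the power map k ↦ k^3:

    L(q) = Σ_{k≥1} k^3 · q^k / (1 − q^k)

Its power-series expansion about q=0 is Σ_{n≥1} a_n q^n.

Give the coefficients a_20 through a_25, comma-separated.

9198, 9632, 11988, 12168, 16380, 15751

q^20  k|20↦f(k): 20:8000 10:1000 5:125 4:64 2:8 1:1  a_20=9198
[q^21] f(21)=9261,f(7)=343,f(3)=27,f(1)=1 ⇒ 9632
q^22  k|22↦f(k): 1:1 2:8 11:1331 22:10648  a_22=11988
q^23  k|23↦f(k): 1:1 23:12167  a_23=12168
d|24:{24,12,8,6,4,3,2,1}  Σf=13824+1728+512+216+64+27+8+1=16380
d|25:{1,5,25}  Σf=1+125+15625=15751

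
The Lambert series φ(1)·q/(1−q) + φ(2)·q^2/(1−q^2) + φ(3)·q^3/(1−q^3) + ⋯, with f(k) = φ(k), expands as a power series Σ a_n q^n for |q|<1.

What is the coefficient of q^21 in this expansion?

n=21: 21·1 7·3 3·7 1·21  φ→[12+6+2+1]=21

a_21 = 21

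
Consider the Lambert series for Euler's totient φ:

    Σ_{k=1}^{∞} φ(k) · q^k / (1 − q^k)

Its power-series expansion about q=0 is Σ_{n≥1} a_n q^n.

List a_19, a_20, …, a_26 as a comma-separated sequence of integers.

n=19: 1·19 19·1  φ→[1+18]=19
[q^20] φ(20)=8,φ(10)=4,φ(5)=4,φ(4)=2,φ(2)=1,φ(1)=1 ⇒ 20
[q^21] φ(1)=1,φ(3)=2,φ(7)=6,φ(21)=12 ⇒ 21
d|22:{1,2,11,22}  Σφ=1+1+10+10=22
d|23:{23,1}  Σφ=22+1=23
d|24:{24,12,8,6,4,3,2,1}  Σφ=8+4+4+2+2+2+1+1=24
[q^25] φ(25)=20,φ(5)=4,φ(1)=1 ⇒ 25
d|26:{1,2,13,26}  Σφ=1+1+12+12=26

19, 20, 21, 22, 23, 24, 25, 26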